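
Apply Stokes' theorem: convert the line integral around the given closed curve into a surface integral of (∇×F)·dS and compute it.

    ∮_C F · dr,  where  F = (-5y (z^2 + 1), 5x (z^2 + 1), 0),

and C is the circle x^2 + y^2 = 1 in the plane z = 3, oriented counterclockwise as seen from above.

Let S be the flat disk x^2 + y^2 ≤ 1 in the plane z = 3, with upward unit normal n̂ = ẑ. By Stokes' theorem,

    ∮_C F · dr = ∬_S (∇ × F) · n̂ dS = ∬_D (curl F)_z dA,

where D is the disk x^2 + y^2 ≤ 1.

Compute the curl of F = (-5y (z^2 + 1), 5x (z^2 + 1), 0):
    (∇ × F)_x = ∂F_z/∂y - ∂F_y/∂z = -10x z,
    (∇ × F)_y = ∂F_x/∂z - ∂F_z/∂x = -10y z,
    (∇ × F)_z = ∂F_y/∂x - ∂F_x/∂y = 10z^2 + 10.

On z = 3, (curl F)_z = 100.

Convert to polar (x = r cos θ, y = r sin θ, dA = r dr dθ); the integrand becomes 100, so

    ∬_D (curl F)_z dA = ∫_0^{2π} ∫_0^{1} (100) · r dr dθ.

Inner (r from 0 to 1): 50.
Outer (θ from 0 to 2π): 100π.

Therefore ∮_C F · dr = 100π.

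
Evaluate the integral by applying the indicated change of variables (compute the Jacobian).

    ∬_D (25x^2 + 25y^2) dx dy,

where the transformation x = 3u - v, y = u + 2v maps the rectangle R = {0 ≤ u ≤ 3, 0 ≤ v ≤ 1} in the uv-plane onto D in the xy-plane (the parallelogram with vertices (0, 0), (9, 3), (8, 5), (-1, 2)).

Compute the Jacobian determinant of (x, y) with respect to (u, v):

    ∂(x,y)/∂(u,v) = | 3  -1 | = (3)(2) - (-1)(1) = 7.
                   | 1  2 |

Its absolute value is |J| = 7 (the area scaling factor).

Substituting x = 3u - v, y = u + 2v into the integrand,

    25x^2 + 25y^2 → 250u^2 - 50u v + 125v^2,

so the integral becomes

    ∬_R (250u^2 - 50u v + 125v^2) · |J| du dv = ∫_0^3 ∫_0^1 (1750u^2 - 350u v + 875v^2) dv du.

Inner (v): 1750u^2 - 175u + 875/3.
Outer (u): 31675/2.

Therefore ∬_D (25x^2 + 25y^2) dx dy = 31675/2.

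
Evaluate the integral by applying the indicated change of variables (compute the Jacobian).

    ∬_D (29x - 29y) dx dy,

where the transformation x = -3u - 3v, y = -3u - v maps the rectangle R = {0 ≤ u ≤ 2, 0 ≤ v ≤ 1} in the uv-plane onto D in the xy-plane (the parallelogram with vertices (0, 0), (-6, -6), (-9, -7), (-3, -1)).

Compute the Jacobian determinant of (x, y) with respect to (u, v):

    ∂(x,y)/∂(u,v) = | -3  -3 | = (-3)(-1) - (-3)(-3) = -6.
                   | -3  -1 |

Its absolute value is |J| = 6 (the area scaling factor).

Substituting x = -3u - 3v, y = -3u - v into the integrand,

    29x - 29y → -58v,

so the integral becomes

    ∬_R (-58v) · |J| du dv = ∫_0^2 ∫_0^1 (-348v) dv du.

Inner (v): -174.
Outer (u): -348.

Therefore ∬_D (29x - 29y) dx dy = -348.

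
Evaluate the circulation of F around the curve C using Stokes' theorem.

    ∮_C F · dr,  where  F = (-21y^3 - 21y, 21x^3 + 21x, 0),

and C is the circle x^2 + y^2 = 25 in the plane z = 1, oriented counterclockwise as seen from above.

Let S be the flat disk x^2 + y^2 ≤ 25 in the plane z = 1, with upward unit normal n̂ = ẑ. By Stokes' theorem,

    ∮_C F · dr = ∬_S (∇ × F) · n̂ dS = ∬_D (curl F)_z dA,

where D is the disk x^2 + y^2 ≤ 25.

Compute the curl of F = (-21y^3 - 21y, 21x^3 + 21x, 0):
    (∇ × F)_x = ∂F_z/∂y - ∂F_y/∂z = 0,
    (∇ × F)_y = ∂F_x/∂z - ∂F_z/∂x = 0,
    (∇ × F)_z = ∂F_y/∂x - ∂F_x/∂y = 63x^2 + 63y^2 + 42.

On z = 1, (curl F)_z = 63x^2 + 63y^2 + 42.

Convert to polar (x = r cos θ, y = r sin θ, dA = r dr dθ); the integrand becomes 63r^2 + 42, so

    ∬_D (curl F)_z dA = ∫_0^{2π} ∫_0^{5} (63r^2 + 42) · r dr dθ.

Inner (r from 0 to 5): 41475/4.
Outer (θ from 0 to 2π): 41475π/2.

Therefore ∮_C F · dr = 41475π/2.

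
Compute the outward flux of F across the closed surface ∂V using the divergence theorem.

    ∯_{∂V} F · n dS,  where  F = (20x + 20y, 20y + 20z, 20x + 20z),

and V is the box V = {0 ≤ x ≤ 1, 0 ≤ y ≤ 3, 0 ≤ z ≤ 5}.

By the divergence theorem,

    ∯_{∂V} F · n dS = ∭_V (∇ · F) dV.

Compute the divergence:
    ∇ · F = ∂F_x/∂x + ∂F_y/∂y + ∂F_z/∂z = 20 + 20 + 20 = 60.

V is a rectangular box, so dV = dx dy dz with 0 ≤ x ≤ 1, 0 ≤ y ≤ 3, 0 ≤ z ≤ 5.

Integrate (60) over V as an iterated integral:

    ∭_V (∇·F) dV = ∫_0^{1} ∫_0^{3} ∫_0^{5} (60) dz dy dx.

Inner (z from 0 to 5): 300.
Middle (y from 0 to 3): 900.
Outer (x from 0 to 1): 900.

Therefore ∯_{∂V} F · n dS = 900.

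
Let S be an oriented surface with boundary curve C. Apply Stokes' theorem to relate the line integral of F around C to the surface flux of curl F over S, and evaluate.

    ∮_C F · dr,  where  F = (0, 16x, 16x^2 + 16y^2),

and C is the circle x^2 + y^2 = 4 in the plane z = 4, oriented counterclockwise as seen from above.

Let S be the flat disk x^2 + y^2 ≤ 4 in the plane z = 4, with upward unit normal n̂ = ẑ. By Stokes' theorem,

    ∮_C F · dr = ∬_S (∇ × F) · n̂ dS = ∬_D (curl F)_z dA,

where D is the disk x^2 + y^2 ≤ 4.

Compute the curl of F = (0, 16x, 16x^2 + 16y^2):
    (∇ × F)_x = ∂F_z/∂y - ∂F_y/∂z = 32y,
    (∇ × F)_y = ∂F_x/∂z - ∂F_z/∂x = -32x,
    (∇ × F)_z = ∂F_y/∂x - ∂F_x/∂y = 16.

On z = 4, (curl F)_z = 16.

Convert to polar (x = r cos θ, y = r sin θ, dA = r dr dθ); the integrand becomes 16, so

    ∬_D (curl F)_z dA = ∫_0^{2π} ∫_0^{2} (16) · r dr dθ.

Inner (r from 0 to 2): 32.
Outer (θ from 0 to 2π): 64π.

Therefore ∮_C F · dr = 64π.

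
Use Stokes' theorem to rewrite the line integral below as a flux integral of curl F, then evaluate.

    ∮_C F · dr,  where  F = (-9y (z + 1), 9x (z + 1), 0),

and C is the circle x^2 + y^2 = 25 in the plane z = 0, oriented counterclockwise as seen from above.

Let S be the flat disk x^2 + y^2 ≤ 25 in the plane z = 0, with upward unit normal n̂ = ẑ. By Stokes' theorem,

    ∮_C F · dr = ∬_S (∇ × F) · n̂ dS = ∬_D (curl F)_z dA,

where D is the disk x^2 + y^2 ≤ 25.

Compute the curl of F = (-9y (z + 1), 9x (z + 1), 0):
    (∇ × F)_x = ∂F_z/∂y - ∂F_y/∂z = -9x,
    (∇ × F)_y = ∂F_x/∂z - ∂F_z/∂x = -9y,
    (∇ × F)_z = ∂F_y/∂x - ∂F_x/∂y = 18z + 18.

On z = 0, (curl F)_z = 18.

Convert to polar (x = r cos θ, y = r sin θ, dA = r dr dθ); the integrand becomes 18, so

    ∬_D (curl F)_z dA = ∫_0^{2π} ∫_0^{5} (18) · r dr dθ.

Inner (r from 0 to 5): 225.
Outer (θ from 0 to 2π): 450π.

Therefore ∮_C F · dr = 450π.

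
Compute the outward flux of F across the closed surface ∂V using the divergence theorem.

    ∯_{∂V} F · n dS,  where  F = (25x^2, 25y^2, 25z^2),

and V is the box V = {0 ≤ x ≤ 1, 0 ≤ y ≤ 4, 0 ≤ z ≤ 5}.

By the divergence theorem,

    ∯_{∂V} F · n dS = ∭_V (∇ · F) dV.

Compute the divergence:
    ∇ · F = ∂F_x/∂x + ∂F_y/∂y + ∂F_z/∂z = 50x + 50y + 50z.

V is a rectangular box, so dV = dx dy dz with 0 ≤ x ≤ 1, 0 ≤ y ≤ 4, 0 ≤ z ≤ 5.

Integrate (50x + 50y + 50z) over V as an iterated integral:

    ∭_V (∇·F) dV = ∫_0^{1} ∫_0^{4} ∫_0^{5} (50x + 50y + 50z) dz dy dx.

Inner (z from 0 to 5): 250x + 250y + 625.
Middle (y from 0 to 4): 1000x + 4500.
Outer (x from 0 to 1): 5000.

Therefore ∯_{∂V} F · n dS = 5000.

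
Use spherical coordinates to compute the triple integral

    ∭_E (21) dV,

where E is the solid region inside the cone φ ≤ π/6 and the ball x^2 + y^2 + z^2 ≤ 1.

In spherical coordinates, x = ρ sin(φ) cos(θ), y = ρ sin(φ) sin(θ), z = ρ cos(φ), and dV = ρ^2 sin(φ) dρ dφ dθ.

The integrand becomes 21, so

    ∭_E (21) dV = ∫_{0}^{2π} ∫_{0}^{π/6} ∫_{0}^{1} (21) · ρ^2 sin(φ) dρ dφ dθ.

Inner (ρ): 7sin(φ).
Middle (φ): 7 - 7sqrt(3)/2.
Outer (θ): 7π (2 - sqrt(3)).

Therefore the triple integral equals 7π (2 - sqrt(3)).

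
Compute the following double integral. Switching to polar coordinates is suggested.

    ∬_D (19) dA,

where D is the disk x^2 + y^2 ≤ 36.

The region D is 0 ≤ r ≤ 6, 0 ≤ θ ≤ 2π in polar coordinates, where x = r cos(θ), y = r sin(θ), and dA = r dr dθ.

Under the substitution, the integrand becomes 19, so

    ∬_D (19) dA = ∫_{0}^{2π} ∫_{0}^{6} (19) · r dr dθ.

Inner integral (in r): ∫_{0}^{6} (19) · r dr = 342.

Outer integral (in θ): ∫_{0}^{2π} (342) dθ = 684π.

Therefore ∬_D (19) dA = 684π.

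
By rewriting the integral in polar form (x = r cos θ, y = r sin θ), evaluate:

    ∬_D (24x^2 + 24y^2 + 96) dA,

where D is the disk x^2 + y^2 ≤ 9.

The region D is 0 ≤ r ≤ 3, 0 ≤ θ ≤ 2π in polar coordinates, where x = r cos(θ), y = r sin(θ), and dA = r dr dθ.

Under the substitution, the integrand becomes 24r^2 + 96, so

    ∬_D (24x^2 + 24y^2 + 96) dA = ∫_{0}^{2π} ∫_{0}^{3} (24r^2 + 96) · r dr dθ.

Inner integral (in r): ∫_{0}^{3} (24r^2 + 96) · r dr = 918.

Outer integral (in θ): ∫_{0}^{2π} (918) dθ = 1836π.

Therefore ∬_D (24x^2 + 24y^2 + 96) dA = 1836π.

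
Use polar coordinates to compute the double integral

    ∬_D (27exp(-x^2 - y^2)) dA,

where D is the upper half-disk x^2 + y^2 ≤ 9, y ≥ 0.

The region D is 0 ≤ r ≤ 3, 0 ≤ θ ≤ π in polar coordinates, where x = r cos(θ), y = r sin(θ), and dA = r dr dθ.

Under the substitution, the integrand becomes 27exp(-r^2), so

    ∬_D (27exp(-x^2 - y^2)) dA = ∫_{0}^{π} ∫_{0}^{3} (27exp(-r^2)) · r dr dθ.

Inner integral (in r): ∫_{0}^{3} (27exp(-r^2)) · r dr = 27/2 - 27exp(-9)/2.

Outer integral (in θ): ∫_{0}^{π} (27/2 - 27exp(-9)/2) dθ = -27π (1 - exp(9))exp(-9)/2.

Therefore ∬_D (27exp(-x^2 - y^2)) dA = -27π (1 - exp(9))exp(-9)/2.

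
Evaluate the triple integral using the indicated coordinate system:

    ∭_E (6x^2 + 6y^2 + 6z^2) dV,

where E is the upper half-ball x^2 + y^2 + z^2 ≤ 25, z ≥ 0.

In spherical coordinates, x = ρ sin(φ) cos(θ), y = ρ sin(φ) sin(θ), z = ρ cos(φ), and dV = ρ^2 sin(φ) dρ dφ dθ.

The integrand becomes 6ρ^2, so

    ∭_E (6x^2 + 6y^2 + 6z^2) dV = ∫_{0}^{2π} ∫_{0}^{π/2} ∫_{0}^{5} (6ρ^2) · ρ^2 sin(φ) dρ dφ dθ.

Inner (ρ): 3750sin(φ).
Middle (φ): 3750.
Outer (θ): 7500π.

Therefore the triple integral equals 7500π.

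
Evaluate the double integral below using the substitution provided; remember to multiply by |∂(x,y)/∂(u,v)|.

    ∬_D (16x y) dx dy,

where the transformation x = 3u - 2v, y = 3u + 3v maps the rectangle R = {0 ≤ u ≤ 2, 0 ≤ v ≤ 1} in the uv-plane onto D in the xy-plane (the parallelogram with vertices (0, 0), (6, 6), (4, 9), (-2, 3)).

Compute the Jacobian determinant of (x, y) with respect to (u, v):

    ∂(x,y)/∂(u,v) = | 3  -2 | = (3)(3) - (-2)(3) = 15.
                   | 3  3 |

Its absolute value is |J| = 15 (the area scaling factor).

Substituting x = 3u - 2v, y = 3u + 3v into the integrand,

    16x y → 144u^2 + 48u v - 96v^2,

so the integral becomes

    ∬_R (144u^2 + 48u v - 96v^2) · |J| du dv = ∫_0^2 ∫_0^1 (2160u^2 + 720u v - 1440v^2) dv du.

Inner (v): 2160u^2 + 360u - 480.
Outer (u): 5520.

Therefore ∬_D (16x y) dx dy = 5520.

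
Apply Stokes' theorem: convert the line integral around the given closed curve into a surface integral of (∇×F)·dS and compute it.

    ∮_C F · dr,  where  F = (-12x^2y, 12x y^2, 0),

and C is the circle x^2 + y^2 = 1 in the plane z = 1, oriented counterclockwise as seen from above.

Let S be the flat disk x^2 + y^2 ≤ 1 in the plane z = 1, with upward unit normal n̂ = ẑ. By Stokes' theorem,

    ∮_C F · dr = ∬_S (∇ × F) · n̂ dS = ∬_D (curl F)_z dA,

where D is the disk x^2 + y^2 ≤ 1.

Compute the curl of F = (-12x^2y, 12x y^2, 0):
    (∇ × F)_x = ∂F_z/∂y - ∂F_y/∂z = 0,
    (∇ × F)_y = ∂F_x/∂z - ∂F_z/∂x = 0,
    (∇ × F)_z = ∂F_y/∂x - ∂F_x/∂y = 12x^2 + 12y^2.

On z = 1, (curl F)_z = 12x^2 + 12y^2.

Convert to polar (x = r cos θ, y = r sin θ, dA = r dr dθ); the integrand becomes 12r^2, so

    ∬_D (curl F)_z dA = ∫_0^{2π} ∫_0^{1} (12r^2) · r dr dθ.

Inner (r from 0 to 1): 3.
Outer (θ from 0 to 2π): 6π.

Therefore ∮_C F · dr = 6π.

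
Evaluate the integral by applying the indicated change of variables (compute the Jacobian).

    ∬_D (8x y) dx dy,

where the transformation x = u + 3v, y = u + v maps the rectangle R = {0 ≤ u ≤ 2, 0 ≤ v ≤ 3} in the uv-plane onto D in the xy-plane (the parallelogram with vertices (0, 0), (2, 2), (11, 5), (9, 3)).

Compute the Jacobian determinant of (x, y) with respect to (u, v):

    ∂(x,y)/∂(u,v) = | 1  3 | = (1)(1) - (3)(1) = -2.
                   | 1  1 |

Its absolute value is |J| = 2 (the area scaling factor).

Substituting x = u + 3v, y = u + v into the integrand,

    8x y → 8u^2 + 32u v + 24v^2,

so the integral becomes

    ∬_R (8u^2 + 32u v + 24v^2) · |J| du dv = ∫_0^2 ∫_0^3 (16u^2 + 64u v + 48v^2) dv du.

Inner (v): 48u^2 + 288u + 432.
Outer (u): 1568.

Therefore ∬_D (8x y) dx dy = 1568.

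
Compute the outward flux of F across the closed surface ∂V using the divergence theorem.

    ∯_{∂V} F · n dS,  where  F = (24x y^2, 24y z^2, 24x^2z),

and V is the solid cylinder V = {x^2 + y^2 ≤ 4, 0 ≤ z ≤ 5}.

By the divergence theorem,

    ∯_{∂V} F · n dS = ∭_V (∇ · F) dV.

Compute the divergence:
    ∇ · F = ∂F_x/∂x + ∂F_y/∂y + ∂F_z/∂z = 24y^2 + 24z^2 + 24x^2 = 24x^2 + 24y^2 + 24z^2.

In cylindrical coordinates, x = r cos(θ), y = r sin(θ), z = z, dV = r dr dθ dz, with 0 ≤ r ≤ 2, 0 ≤ θ ≤ 2π, 0 ≤ z ≤ 5.

The integrand, after substitution and multiplying by the volume element, becomes (24r^2 + 24z^2) · r, so

    ∭_V (∇·F) dV = ∫_0^{2π} ∫_0^{2} ∫_0^{5} (24r^2 + 24z^2) · r dz dr dθ.

Inner (z from 0 to 5): 120r^3 + 1000r.
Middle (r from 0 to 2): 2480.
Outer (θ from 0 to 2π): 4960π.

Therefore ∯_{∂V} F · n dS = 4960π.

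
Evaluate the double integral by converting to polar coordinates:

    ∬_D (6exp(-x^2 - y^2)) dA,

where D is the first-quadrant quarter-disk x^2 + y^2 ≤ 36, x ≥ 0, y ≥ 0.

The region D is 0 ≤ r ≤ 6, 0 ≤ θ ≤ π/2 in polar coordinates, where x = r cos(θ), y = r sin(θ), and dA = r dr dθ.

Under the substitution, the integrand becomes 6exp(-r^2), so

    ∬_D (6exp(-x^2 - y^2)) dA = ∫_{0}^{π/2} ∫_{0}^{6} (6exp(-r^2)) · r dr dθ.

Inner integral (in r): ∫_{0}^{6} (6exp(-r^2)) · r dr = 3 - 3exp(-36).

Outer integral (in θ): ∫_{0}^{π/2} (3 - 3exp(-36)) dθ = -3π (1 - exp(36))exp(-36)/2.

Therefore ∬_D (6exp(-x^2 - y^2)) dA = -3π (1 - exp(36))exp(-36)/2.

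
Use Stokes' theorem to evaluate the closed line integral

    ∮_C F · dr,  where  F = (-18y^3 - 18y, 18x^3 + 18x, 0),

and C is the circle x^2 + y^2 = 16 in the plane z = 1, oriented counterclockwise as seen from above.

Let S be the flat disk x^2 + y^2 ≤ 16 in the plane z = 1, with upward unit normal n̂ = ẑ. By Stokes' theorem,

    ∮_C F · dr = ∬_S (∇ × F) · n̂ dS = ∬_D (curl F)_z dA,

where D is the disk x^2 + y^2 ≤ 16.

Compute the curl of F = (-18y^3 - 18y, 18x^3 + 18x, 0):
    (∇ × F)_x = ∂F_z/∂y - ∂F_y/∂z = 0,
    (∇ × F)_y = ∂F_x/∂z - ∂F_z/∂x = 0,
    (∇ × F)_z = ∂F_y/∂x - ∂F_x/∂y = 54x^2 + 54y^2 + 36.

On z = 1, (curl F)_z = 54x^2 + 54y^2 + 36.

Convert to polar (x = r cos θ, y = r sin θ, dA = r dr dθ); the integrand becomes 54r^2 + 36, so

    ∬_D (curl F)_z dA = ∫_0^{2π} ∫_0^{4} (54r^2 + 36) · r dr dθ.

Inner (r from 0 to 4): 3744.
Outer (θ from 0 to 2π): 7488π.

Therefore ∮_C F · dr = 7488π.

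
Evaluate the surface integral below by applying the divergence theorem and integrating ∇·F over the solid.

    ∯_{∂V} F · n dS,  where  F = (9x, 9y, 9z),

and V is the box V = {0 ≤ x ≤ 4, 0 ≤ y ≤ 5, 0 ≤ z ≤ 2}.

By the divergence theorem,

    ∯_{∂V} F · n dS = ∭_V (∇ · F) dV.

Compute the divergence:
    ∇ · F = ∂F_x/∂x + ∂F_y/∂y + ∂F_z/∂z = 9 + 9 + 9 = 27.

V is a rectangular box, so dV = dx dy dz with 0 ≤ x ≤ 4, 0 ≤ y ≤ 5, 0 ≤ z ≤ 2.

Integrate (27) over V as an iterated integral:

    ∭_V (∇·F) dV = ∫_0^{4} ∫_0^{5} ∫_0^{2} (27) dz dy dx.

Inner (z from 0 to 2): 54.
Middle (y from 0 to 5): 270.
Outer (x from 0 to 4): 1080.

Therefore ∯_{∂V} F · n dS = 1080.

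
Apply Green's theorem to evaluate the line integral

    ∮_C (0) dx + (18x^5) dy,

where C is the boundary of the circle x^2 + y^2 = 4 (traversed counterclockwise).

Green's theorem converts the closed line integral into a double integral over the enclosed region D:

    ∮_C P dx + Q dy = ∬_D (∂Q/∂x - ∂P/∂y) dA.

Here P = 0, Q = 18x^5, so

    ∂Q/∂x = 90x^4,    ∂P/∂y = 0,
    ∂Q/∂x - ∂P/∂y = 90x^4.

D is the region x^2 + y^2 ≤ 4. Evaluating the double integral:

In polar coordinates (x = r cos θ, y = r sin θ, dA = r dr dθ) the integrand becomes 90r^4cos(θ)^4, so

    ∬_D (90x^4) dA = ∫_0^{2π} ∫_0^{2} (90r^4cos(θ)^4) · r dr dθ.

Inner (r from 0 to 2): 960cos(θ)^4.
Outer (θ from 0 to 2π): 720π.

Therefore ∮_C P dx + Q dy = 720π.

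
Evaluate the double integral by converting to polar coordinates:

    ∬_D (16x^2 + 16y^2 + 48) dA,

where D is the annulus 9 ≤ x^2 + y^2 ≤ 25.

The region D is 3 ≤ r ≤ 5, 0 ≤ θ ≤ 2π in polar coordinates, where x = r cos(θ), y = r sin(θ), and dA = r dr dθ.

Under the substitution, the integrand becomes 16r^2 + 48, so

    ∬_D (16x^2 + 16y^2 + 48) dA = ∫_{0}^{2π} ∫_{3}^{5} (16r^2 + 48) · r dr dθ.

Inner integral (in r): ∫_{3}^{5} (16r^2 + 48) · r dr = 2560.

Outer integral (in θ): ∫_{0}^{2π} (2560) dθ = 5120π.

Therefore ∬_D (16x^2 + 16y^2 + 48) dA = 5120π.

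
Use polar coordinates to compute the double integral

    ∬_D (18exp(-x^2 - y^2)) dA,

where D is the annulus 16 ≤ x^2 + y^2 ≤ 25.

The region D is 4 ≤ r ≤ 5, 0 ≤ θ ≤ 2π in polar coordinates, where x = r cos(θ), y = r sin(θ), and dA = r dr dθ.

Under the substitution, the integrand becomes 18exp(-r^2), so

    ∬_D (18exp(-x^2 - y^2)) dA = ∫_{0}^{2π} ∫_{4}^{5} (18exp(-r^2)) · r dr dθ.

Inner integral (in r): ∫_{4}^{5} (18exp(-r^2)) · r dr = -(9 - 9exp(9))exp(-25).

Outer integral (in θ): ∫_{0}^{2π} (-(9 - 9exp(9))exp(-25)) dθ = -18π (1 - exp(9))exp(-25).

Therefore ∬_D (18exp(-x^2 - y^2)) dA = -18π (1 - exp(9))exp(-25).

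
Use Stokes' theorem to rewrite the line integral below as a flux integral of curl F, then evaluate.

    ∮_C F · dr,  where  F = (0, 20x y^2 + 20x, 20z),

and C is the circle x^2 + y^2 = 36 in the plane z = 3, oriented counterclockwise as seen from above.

Let S be the flat disk x^2 + y^2 ≤ 36 in the plane z = 3, with upward unit normal n̂ = ẑ. By Stokes' theorem,

    ∮_C F · dr = ∬_S (∇ × F) · n̂ dS = ∬_D (curl F)_z dA,

where D is the disk x^2 + y^2 ≤ 36.

Compute the curl of F = (0, 20x y^2 + 20x, 20z):
    (∇ × F)_x = ∂F_z/∂y - ∂F_y/∂z = 0,
    (∇ × F)_y = ∂F_x/∂z - ∂F_z/∂x = 0,
    (∇ × F)_z = ∂F_y/∂x - ∂F_x/∂y = 20y^2 + 20.

On z = 3, (curl F)_z = 20y^2 + 20.

Convert to polar (x = r cos θ, y = r sin θ, dA = r dr dθ); the integrand becomes 20r^2sin(θ)^2 + 20, so

    ∬_D (curl F)_z dA = ∫_0^{2π} ∫_0^{6} (20r^2sin(θ)^2 + 20) · r dr dθ.

Inner (r from 0 to 6): 6480sin(θ)^2 + 360.
Outer (θ from 0 to 2π): 7200π.

Therefore ∮_C F · dr = 7200π.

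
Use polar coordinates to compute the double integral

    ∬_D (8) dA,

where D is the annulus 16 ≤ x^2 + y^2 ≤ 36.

The region D is 4 ≤ r ≤ 6, 0 ≤ θ ≤ 2π in polar coordinates, where x = r cos(θ), y = r sin(θ), and dA = r dr dθ.

Under the substitution, the integrand becomes 8, so

    ∬_D (8) dA = ∫_{0}^{2π} ∫_{4}^{6} (8) · r dr dθ.

Inner integral (in r): ∫_{4}^{6} (8) · r dr = 80.

Outer integral (in θ): ∫_{0}^{2π} (80) dθ = 160π.

Therefore ∬_D (8) dA = 160π.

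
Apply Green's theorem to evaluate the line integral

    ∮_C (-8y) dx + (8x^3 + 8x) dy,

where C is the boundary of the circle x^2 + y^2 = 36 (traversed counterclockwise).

Green's theorem converts the closed line integral into a double integral over the enclosed region D:

    ∮_C P dx + Q dy = ∬_D (∂Q/∂x - ∂P/∂y) dA.

Here P = -8y, Q = 8x^3 + 8x, so

    ∂Q/∂x = 24x^2 + 8,    ∂P/∂y = -8,
    ∂Q/∂x - ∂P/∂y = 24x^2 + 16.

D is the region x^2 + y^2 ≤ 36. Evaluating the double integral:

In polar coordinates (x = r cos θ, y = r sin θ, dA = r dr dθ) the integrand becomes 24r^2cos(θ)^2 + 16, so

    ∬_D (24x^2 + 16) dA = ∫_0^{2π} ∫_0^{6} (24r^2cos(θ)^2 + 16) · r dr dθ.

Inner (r from 0 to 6): 7776cos(θ)^2 + 288.
Outer (θ from 0 to 2π): 8352π.

Therefore ∮_C P dx + Q dy = 8352π.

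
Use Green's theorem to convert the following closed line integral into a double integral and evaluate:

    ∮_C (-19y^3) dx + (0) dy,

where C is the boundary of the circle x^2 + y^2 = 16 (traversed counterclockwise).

Green's theorem converts the closed line integral into a double integral over the enclosed region D:

    ∮_C P dx + Q dy = ∬_D (∂Q/∂x - ∂P/∂y) dA.

Here P = -19y^3, Q = 0, so

    ∂Q/∂x = 0,    ∂P/∂y = -57y^2,
    ∂Q/∂x - ∂P/∂y = 57y^2.

D is the region x^2 + y^2 ≤ 16. Evaluating the double integral:

In polar coordinates (x = r cos θ, y = r sin θ, dA = r dr dθ) the integrand becomes 57r^2sin(θ)^2, so

    ∬_D (57y^2) dA = ∫_0^{2π} ∫_0^{4} (57r^2sin(θ)^2) · r dr dθ.

Inner (r from 0 to 4): 3648sin(θ)^2.
Outer (θ from 0 to 2π): 3648π.

Therefore ∮_C P dx + Q dy = 3648π.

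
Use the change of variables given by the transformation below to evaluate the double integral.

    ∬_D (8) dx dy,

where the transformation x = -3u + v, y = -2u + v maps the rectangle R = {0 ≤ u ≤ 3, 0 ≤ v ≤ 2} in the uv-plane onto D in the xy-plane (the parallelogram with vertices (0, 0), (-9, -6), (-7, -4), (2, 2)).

Compute the Jacobian determinant of (x, y) with respect to (u, v):

    ∂(x,y)/∂(u,v) = | -3  1 | = (-3)(1) - (1)(-2) = -1.
                   | -2  1 |

Its absolute value is |J| = 1 (the area scaling factor).

Substituting x = -3u + v, y = -2u + v into the integrand,

    8 → 8,

so the integral becomes

    ∬_R (8) · |J| du dv = ∫_0^3 ∫_0^2 (8) dv du.

Inner (v): 16.
Outer (u): 48.

Therefore ∬_D (8) dx dy = 48.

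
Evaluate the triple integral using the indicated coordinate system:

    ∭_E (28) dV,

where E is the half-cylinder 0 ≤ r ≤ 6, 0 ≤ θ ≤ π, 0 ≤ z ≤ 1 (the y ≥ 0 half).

In cylindrical coordinates, x = r cos(θ), y = r sin(θ), z = z, and dV = r dr dθ dz.

The integrand becomes 28, so

    ∭_E (28) dV = ∫_{0}^{π} ∫_{0}^{6} ∫_{0}^{1} (28) · r dz dr dθ.

Inner (z): 28r.
Middle (r from 0 to 6): 504.
Outer (θ): 504π.

Therefore the triple integral equals 504π.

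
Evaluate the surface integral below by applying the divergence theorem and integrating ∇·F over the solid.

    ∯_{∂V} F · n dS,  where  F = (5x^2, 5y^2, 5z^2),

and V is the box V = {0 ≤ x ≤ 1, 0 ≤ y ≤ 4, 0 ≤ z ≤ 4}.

By the divergence theorem,

    ∯_{∂V} F · n dS = ∭_V (∇ · F) dV.

Compute the divergence:
    ∇ · F = ∂F_x/∂x + ∂F_y/∂y + ∂F_z/∂z = 10x + 10y + 10z.

V is a rectangular box, so dV = dx dy dz with 0 ≤ x ≤ 1, 0 ≤ y ≤ 4, 0 ≤ z ≤ 4.

Integrate (10x + 10y + 10z) over V as an iterated integral:

    ∭_V (∇·F) dV = ∫_0^{1} ∫_0^{4} ∫_0^{4} (10x + 10y + 10z) dz dy dx.

Inner (z from 0 to 4): 40x + 40y + 80.
Middle (y from 0 to 4): 160x + 640.
Outer (x from 0 to 1): 720.

Therefore ∯_{∂V} F · n dS = 720.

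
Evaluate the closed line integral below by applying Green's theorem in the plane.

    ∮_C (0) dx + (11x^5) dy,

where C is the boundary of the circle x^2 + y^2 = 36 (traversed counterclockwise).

Green's theorem converts the closed line integral into a double integral over the enclosed region D:

    ∮_C P dx + Q dy = ∬_D (∂Q/∂x - ∂P/∂y) dA.

Here P = 0, Q = 11x^5, so

    ∂Q/∂x = 55x^4,    ∂P/∂y = 0,
    ∂Q/∂x - ∂P/∂y = 55x^4.

D is the region x^2 + y^2 ≤ 36. Evaluating the double integral:

In polar coordinates (x = r cos θ, y = r sin θ, dA = r dr dθ) the integrand becomes 55r^4cos(θ)^4, so

    ∬_D (55x^4) dA = ∫_0^{2π} ∫_0^{6} (55r^4cos(θ)^4) · r dr dθ.

Inner (r from 0 to 6): 427680cos(θ)^4.
Outer (θ from 0 to 2π): 320760π.

Therefore ∮_C P dx + Q dy = 320760π.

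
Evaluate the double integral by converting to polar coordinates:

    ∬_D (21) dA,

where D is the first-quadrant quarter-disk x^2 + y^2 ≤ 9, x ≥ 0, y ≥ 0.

The region D is 0 ≤ r ≤ 3, 0 ≤ θ ≤ π/2 in polar coordinates, where x = r cos(θ), y = r sin(θ), and dA = r dr dθ.

Under the substitution, the integrand becomes 21, so

    ∬_D (21) dA = ∫_{0}^{π/2} ∫_{0}^{3} (21) · r dr dθ.

Inner integral (in r): ∫_{0}^{3} (21) · r dr = 189/2.

Outer integral (in θ): ∫_{0}^{π/2} (189/2) dθ = 189π/4.

Therefore ∬_D (21) dA = 189π/4.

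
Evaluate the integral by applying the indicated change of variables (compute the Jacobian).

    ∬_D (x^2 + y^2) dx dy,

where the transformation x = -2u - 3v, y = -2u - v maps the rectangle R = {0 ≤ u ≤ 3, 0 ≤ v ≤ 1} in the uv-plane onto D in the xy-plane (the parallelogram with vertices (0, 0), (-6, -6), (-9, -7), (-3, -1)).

Compute the Jacobian determinant of (x, y) with respect to (u, v):

    ∂(x,y)/∂(u,v) = | -2  -3 | = (-2)(-1) - (-3)(-2) = -4.
                   | -2  -1 |

Its absolute value is |J| = 4 (the area scaling factor).

Substituting x = -2u - 3v, y = -2u - v into the integrand,

    x^2 + y^2 → 8u^2 + 16u v + 10v^2,

so the integral becomes

    ∬_R (8u^2 + 16u v + 10v^2) · |J| du dv = ∫_0^3 ∫_0^1 (32u^2 + 64u v + 40v^2) dv du.

Inner (v): 32u^2 + 32u + 40/3.
Outer (u): 472.

Therefore ∬_D (x^2 + y^2) dx dy = 472.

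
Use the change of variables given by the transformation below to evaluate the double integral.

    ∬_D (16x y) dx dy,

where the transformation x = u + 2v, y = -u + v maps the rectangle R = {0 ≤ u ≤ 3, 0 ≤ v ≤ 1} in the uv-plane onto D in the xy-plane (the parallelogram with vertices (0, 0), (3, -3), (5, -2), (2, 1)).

Compute the Jacobian determinant of (x, y) with respect to (u, v):

    ∂(x,y)/∂(u,v) = | 1  2 | = (1)(1) - (2)(-1) = 3.
                   | -1  1 |

Its absolute value is |J| = 3 (the area scaling factor).

Substituting x = u + 2v, y = -u + v into the integrand,

    16x y → -16u^2 - 16u v + 32v^2,

so the integral becomes

    ∬_R (-16u^2 - 16u v + 32v^2) · |J| du dv = ∫_0^3 ∫_0^1 (-48u^2 - 48u v + 96v^2) dv du.

Inner (v): -48u^2 - 24u + 32.
Outer (u): -444.

Therefore ∬_D (16x y) dx dy = -444.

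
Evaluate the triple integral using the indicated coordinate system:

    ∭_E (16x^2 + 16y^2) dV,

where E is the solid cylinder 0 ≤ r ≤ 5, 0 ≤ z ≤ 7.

In cylindrical coordinates, x = r cos(θ), y = r sin(θ), z = z, and dV = r dr dθ dz.

The integrand becomes 16r^2, so

    ∭_E (16x^2 + 16y^2) dV = ∫_{0}^{2π} ∫_{0}^{5} ∫_{0}^{7} (16r^2) · r dz dr dθ.

Inner (z): 112r^3.
Middle (r from 0 to 5): 17500.
Outer (θ): 35000π.

Therefore the triple integral equals 35000π.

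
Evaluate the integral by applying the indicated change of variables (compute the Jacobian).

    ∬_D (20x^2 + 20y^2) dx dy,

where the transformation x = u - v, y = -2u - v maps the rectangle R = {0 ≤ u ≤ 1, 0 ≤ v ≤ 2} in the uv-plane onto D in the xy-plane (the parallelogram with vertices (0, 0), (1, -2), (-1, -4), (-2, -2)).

Compute the Jacobian determinant of (x, y) with respect to (u, v):

    ∂(x,y)/∂(u,v) = | 1  -1 | = (1)(-1) - (-1)(-2) = -3.
                   | -2  -1 |

Its absolute value is |J| = 3 (the area scaling factor).

Substituting x = u - v, y = -2u - v into the integrand,

    20x^2 + 20y^2 → 100u^2 + 40u v + 40v^2,

so the integral becomes

    ∬_R (100u^2 + 40u v + 40v^2) · |J| du dv = ∫_0^1 ∫_0^2 (300u^2 + 120u v + 120v^2) dv du.

Inner (v): 600u^2 + 240u + 320.
Outer (u): 640.

Therefore ∬_D (20x^2 + 20y^2) dx dy = 640.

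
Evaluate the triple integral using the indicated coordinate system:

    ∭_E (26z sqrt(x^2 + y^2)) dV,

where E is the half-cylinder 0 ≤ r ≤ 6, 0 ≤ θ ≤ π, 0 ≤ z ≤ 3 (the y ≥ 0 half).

In cylindrical coordinates, x = r cos(θ), y = r sin(θ), z = z, and dV = r dr dθ dz.

The integrand becomes 26r z, so

    ∭_E (26z sqrt(x^2 + y^2)) dV = ∫_{0}^{π} ∫_{0}^{6} ∫_{0}^{3} (26r z) · r dz dr dθ.

Inner (z): 117r^2.
Middle (r from 0 to 6): 8424.
Outer (θ): 8424π.

Therefore the triple integral equals 8424π.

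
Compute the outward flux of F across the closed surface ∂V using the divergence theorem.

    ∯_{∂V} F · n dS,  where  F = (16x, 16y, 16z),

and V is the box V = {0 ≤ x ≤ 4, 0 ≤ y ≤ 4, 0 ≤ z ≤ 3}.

By the divergence theorem,

    ∯_{∂V} F · n dS = ∭_V (∇ · F) dV.

Compute the divergence:
    ∇ · F = ∂F_x/∂x + ∂F_y/∂y + ∂F_z/∂z = 16 + 16 + 16 = 48.

V is a rectangular box, so dV = dx dy dz with 0 ≤ x ≤ 4, 0 ≤ y ≤ 4, 0 ≤ z ≤ 3.

Integrate (48) over V as an iterated integral:

    ∭_V (∇·F) dV = ∫_0^{4} ∫_0^{4} ∫_0^{3} (48) dz dy dx.

Inner (z from 0 to 3): 144.
Middle (y from 0 to 4): 576.
Outer (x from 0 to 4): 2304.

Therefore ∯_{∂V} F · n dS = 2304.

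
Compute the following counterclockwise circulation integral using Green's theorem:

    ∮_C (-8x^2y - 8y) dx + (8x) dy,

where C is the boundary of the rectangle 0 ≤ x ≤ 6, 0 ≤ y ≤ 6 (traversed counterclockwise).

Green's theorem converts the closed line integral into a double integral over the enclosed region D:

    ∮_C P dx + Q dy = ∬_D (∂Q/∂x - ∂P/∂y) dA.

Here P = -8x^2y - 8y, Q = 8x, so

    ∂Q/∂x = 8,    ∂P/∂y = -8x^2 - 8,
    ∂Q/∂x - ∂P/∂y = 8x^2 + 16.

D is the region 0 ≤ x ≤ 6, 0 ≤ y ≤ 6. Evaluating the double integral:

    ∬_D (8x^2 + 16) dA = ∫_0^{6} ∫_0^{6} (8x^2 + 16) dy dx.

Inner (y from 0 to 6): 48x^2 + 96.
Outer (x from 0 to 6): 4032.

Therefore ∮_C P dx + Q dy = 4032.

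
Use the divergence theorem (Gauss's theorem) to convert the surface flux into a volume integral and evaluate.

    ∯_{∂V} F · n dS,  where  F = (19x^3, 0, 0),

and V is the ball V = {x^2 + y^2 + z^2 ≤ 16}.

By the divergence theorem,

    ∯_{∂V} F · n dS = ∭_V (∇ · F) dV.

Compute the divergence:
    ∇ · F = ∂F_x/∂x + ∂F_y/∂y + ∂F_z/∂z = 57x^2 + 0 + 0 = 57x^2.

In spherical coordinates, x = ρ sin(φ) cos(θ), y = ρ sin(φ) sin(θ), z = ρ cos(φ), dV = ρ^2 sin(φ) dρ dφ dθ, with 0 ≤ ρ ≤ 4, 0 ≤ φ ≤ π, 0 ≤ θ ≤ 2π.

The integrand, after substitution and multiplying by the volume element, becomes (57ρ^2sin(φ)^2cos(θ)^2) · ρ^2 sin(φ), so

    ∭_V (∇·F) dV = ∫_0^{2π} ∫_0^{π} ∫_0^{4} (57ρ^2sin(φ)^2cos(θ)^2) · ρ^2 sin(φ) dρ dφ dθ.

Inner (ρ from 0 to 4): 58368sin(φ)^3cos(θ)^2/5.
Middle (φ from 0 to π): 77824cos(θ)^2/5.
Outer (θ from 0 to 2π): 77824π/5.

Therefore ∯_{∂V} F · n dS = 77824π/5.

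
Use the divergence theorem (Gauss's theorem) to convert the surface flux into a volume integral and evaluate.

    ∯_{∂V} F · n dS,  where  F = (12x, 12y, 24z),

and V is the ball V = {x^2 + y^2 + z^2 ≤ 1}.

By the divergence theorem,

    ∯_{∂V} F · n dS = ∭_V (∇ · F) dV.

Compute the divergence:
    ∇ · F = ∂F_x/∂x + ∂F_y/∂y + ∂F_z/∂z = 12 + 12 + 24 = 48.

In spherical coordinates, x = ρ sin(φ) cos(θ), y = ρ sin(φ) sin(θ), z = ρ cos(φ), dV = ρ^2 sin(φ) dρ dφ dθ, with 0 ≤ ρ ≤ 1, 0 ≤ φ ≤ π, 0 ≤ θ ≤ 2π.

The integrand, after substitution and multiplying by the volume element, becomes (48) · ρ^2 sin(φ), so

    ∭_V (∇·F) dV = ∫_0^{2π} ∫_0^{π} ∫_0^{1} (48) · ρ^2 sin(φ) dρ dφ dθ.

Inner (ρ from 0 to 1): 16sin(φ).
Middle (φ from 0 to π): 32.
Outer (θ from 0 to 2π): 64π.

Therefore ∯_{∂V} F · n dS = 64π.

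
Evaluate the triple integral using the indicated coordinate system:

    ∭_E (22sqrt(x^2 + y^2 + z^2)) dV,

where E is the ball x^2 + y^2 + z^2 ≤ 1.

In spherical coordinates, x = ρ sin(φ) cos(θ), y = ρ sin(φ) sin(θ), z = ρ cos(φ), and dV = ρ^2 sin(φ) dρ dφ dθ.

The integrand becomes 22ρ, so

    ∭_E (22sqrt(x^2 + y^2 + z^2)) dV = ∫_{0}^{2π} ∫_{0}^{π} ∫_{0}^{1} (22ρ) · ρ^2 sin(φ) dρ dφ dθ.

Inner (ρ): 11sin(φ)/2.
Middle (φ): 11.
Outer (θ): 22π.

Therefore the triple integral equals 22π.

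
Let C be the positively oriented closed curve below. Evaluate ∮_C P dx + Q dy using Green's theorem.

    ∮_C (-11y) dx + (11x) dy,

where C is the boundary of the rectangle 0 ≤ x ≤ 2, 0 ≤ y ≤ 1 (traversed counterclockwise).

Green's theorem converts the closed line integral into a double integral over the enclosed region D:

    ∮_C P dx + Q dy = ∬_D (∂Q/∂x - ∂P/∂y) dA.

Here P = -11y, Q = 11x, so

    ∂Q/∂x = 11,    ∂P/∂y = -11,
    ∂Q/∂x - ∂P/∂y = 22.

D is the region 0 ≤ x ≤ 2, 0 ≤ y ≤ 1. Evaluating the double integral:

    ∬_D (22) dA = ∫_0^{2} ∫_0^{1} (22) dy dx.

Inner (y from 0 to 1): 22.
Outer (x from 0 to 2): 44.

Therefore ∮_C P dx + Q dy = 44.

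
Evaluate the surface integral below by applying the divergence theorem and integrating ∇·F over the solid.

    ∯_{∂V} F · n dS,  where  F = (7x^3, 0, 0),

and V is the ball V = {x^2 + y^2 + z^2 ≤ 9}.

By the divergence theorem,

    ∯_{∂V} F · n dS = ∭_V (∇ · F) dV.

Compute the divergence:
    ∇ · F = ∂F_x/∂x + ∂F_y/∂y + ∂F_z/∂z = 21x^2 + 0 + 0 = 21x^2.

In spherical coordinates, x = ρ sin(φ) cos(θ), y = ρ sin(φ) sin(θ), z = ρ cos(φ), dV = ρ^2 sin(φ) dρ dφ dθ, with 0 ≤ ρ ≤ 3, 0 ≤ φ ≤ π, 0 ≤ θ ≤ 2π.

The integrand, after substitution and multiplying by the volume element, becomes (21ρ^2sin(φ)^2cos(θ)^2) · ρ^2 sin(φ), so

    ∭_V (∇·F) dV = ∫_0^{2π} ∫_0^{π} ∫_0^{3} (21ρ^2sin(φ)^2cos(θ)^2) · ρ^2 sin(φ) dρ dφ dθ.

Inner (ρ from 0 to 3): 5103sin(φ)^3cos(θ)^2/5.
Middle (φ from 0 to π): 6804cos(θ)^2/5.
Outer (θ from 0 to 2π): 6804π/5.

Therefore ∯_{∂V} F · n dS = 6804π/5.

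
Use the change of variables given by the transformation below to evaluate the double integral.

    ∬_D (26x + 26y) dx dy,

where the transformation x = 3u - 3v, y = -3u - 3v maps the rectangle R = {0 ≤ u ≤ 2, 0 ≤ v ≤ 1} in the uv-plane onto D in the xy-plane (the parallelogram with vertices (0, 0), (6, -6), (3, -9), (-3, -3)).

Compute the Jacobian determinant of (x, y) with respect to (u, v):

    ∂(x,y)/∂(u,v) = | 3  -3 | = (3)(-3) - (-3)(-3) = -18.
                   | -3  -3 |

Its absolute value is |J| = 18 (the area scaling factor).

Substituting x = 3u - 3v, y = -3u - 3v into the integrand,

    26x + 26y → -156v,

so the integral becomes

    ∬_R (-156v) · |J| du dv = ∫_0^2 ∫_0^1 (-2808v) dv du.

Inner (v): -1404.
Outer (u): -2808.

Therefore ∬_D (26x + 26y) dx dy = -2808.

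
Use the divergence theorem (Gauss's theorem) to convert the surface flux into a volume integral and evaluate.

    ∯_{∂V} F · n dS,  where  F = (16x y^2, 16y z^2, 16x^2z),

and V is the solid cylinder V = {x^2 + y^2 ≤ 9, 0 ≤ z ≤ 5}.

By the divergence theorem,

    ∯_{∂V} F · n dS = ∭_V (∇ · F) dV.

Compute the divergence:
    ∇ · F = ∂F_x/∂x + ∂F_y/∂y + ∂F_z/∂z = 16y^2 + 16z^2 + 16x^2 = 16x^2 + 16y^2 + 16z^2.

In cylindrical coordinates, x = r cos(θ), y = r sin(θ), z = z, dV = r dr dθ dz, with 0 ≤ r ≤ 3, 0 ≤ θ ≤ 2π, 0 ≤ z ≤ 5.

The integrand, after substitution and multiplying by the volume element, becomes (16r^2 + 16z^2) · r, so

    ∭_V (∇·F) dV = ∫_0^{2π} ∫_0^{3} ∫_0^{5} (16r^2 + 16z^2) · r dz dr dθ.

Inner (z from 0 to 5): 80r (r^2 + 25/3).
Middle (r from 0 to 3): 4620.
Outer (θ from 0 to 2π): 9240π.

Therefore ∯_{∂V} F · n dS = 9240π.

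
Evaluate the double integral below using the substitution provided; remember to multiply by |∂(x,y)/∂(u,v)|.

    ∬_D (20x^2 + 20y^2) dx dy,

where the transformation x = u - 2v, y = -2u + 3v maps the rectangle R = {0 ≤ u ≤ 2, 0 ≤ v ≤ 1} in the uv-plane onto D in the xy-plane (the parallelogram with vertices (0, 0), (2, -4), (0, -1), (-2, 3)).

Compute the Jacobian determinant of (x, y) with respect to (u, v):

    ∂(x,y)/∂(u,v) = | 1  -2 | = (1)(3) - (-2)(-2) = -1.
                   | -2  3 |

Its absolute value is |J| = 1 (the area scaling factor).

Substituting x = u - 2v, y = -2u + 3v into the integrand,

    20x^2 + 20y^2 → 100u^2 - 320u v + 260v^2,

so the integral becomes

    ∬_R (100u^2 - 320u v + 260v^2) · |J| du dv = ∫_0^2 ∫_0^1 (100u^2 - 320u v + 260v^2) dv du.

Inner (v): 100u^2 - 160u + 260/3.
Outer (u): 120.

Therefore ∬_D (20x^2 + 20y^2) dx dy = 120.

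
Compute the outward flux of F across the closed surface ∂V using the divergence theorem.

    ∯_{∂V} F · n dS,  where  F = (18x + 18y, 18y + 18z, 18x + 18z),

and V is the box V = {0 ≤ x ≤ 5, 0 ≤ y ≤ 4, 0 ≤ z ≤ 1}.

By the divergence theorem,

    ∯_{∂V} F · n dS = ∭_V (∇ · F) dV.

Compute the divergence:
    ∇ · F = ∂F_x/∂x + ∂F_y/∂y + ∂F_z/∂z = 18 + 18 + 18 = 54.

V is a rectangular box, so dV = dx dy dz with 0 ≤ x ≤ 5, 0 ≤ y ≤ 4, 0 ≤ z ≤ 1.

Integrate (54) over V as an iterated integral:

    ∭_V (∇·F) dV = ∫_0^{5} ∫_0^{4} ∫_0^{1} (54) dz dy dx.

Inner (z from 0 to 1): 54.
Middle (y from 0 to 4): 216.
Outer (x from 0 to 5): 1080.

Therefore ∯_{∂V} F · n dS = 1080.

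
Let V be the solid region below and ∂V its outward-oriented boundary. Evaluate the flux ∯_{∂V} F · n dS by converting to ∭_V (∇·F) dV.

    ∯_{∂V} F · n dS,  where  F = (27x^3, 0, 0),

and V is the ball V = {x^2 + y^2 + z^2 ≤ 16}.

By the divergence theorem,

    ∯_{∂V} F · n dS = ∭_V (∇ · F) dV.

Compute the divergence:
    ∇ · F = ∂F_x/∂x + ∂F_y/∂y + ∂F_z/∂z = 81x^2 + 0 + 0 = 81x^2.

In spherical coordinates, x = ρ sin(φ) cos(θ), y = ρ sin(φ) sin(θ), z = ρ cos(φ), dV = ρ^2 sin(φ) dρ dφ dθ, with 0 ≤ ρ ≤ 4, 0 ≤ φ ≤ π, 0 ≤ θ ≤ 2π.

The integrand, after substitution and multiplying by the volume element, becomes (81ρ^2sin(φ)^2cos(θ)^2) · ρ^2 sin(φ), so

    ∭_V (∇·F) dV = ∫_0^{2π} ∫_0^{π} ∫_0^{4} (81ρ^2sin(φ)^2cos(θ)^2) · ρ^2 sin(φ) dρ dφ dθ.

Inner (ρ from 0 to 4): 82944sin(φ)^3cos(θ)^2/5.
Middle (φ from 0 to π): 110592cos(θ)^2/5.
Outer (θ from 0 to 2π): 110592π/5.

Therefore ∯_{∂V} F · n dS = 110592π/5.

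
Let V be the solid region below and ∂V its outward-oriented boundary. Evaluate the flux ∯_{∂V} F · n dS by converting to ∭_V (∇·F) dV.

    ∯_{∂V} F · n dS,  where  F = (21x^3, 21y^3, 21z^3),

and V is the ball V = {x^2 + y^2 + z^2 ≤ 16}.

By the divergence theorem,

    ∯_{∂V} F · n dS = ∭_V (∇ · F) dV.

Compute the divergence:
    ∇ · F = ∂F_x/∂x + ∂F_y/∂y + ∂F_z/∂z = 63x^2 + 63y^2 + 63z^2.

In spherical coordinates, x = ρ sin(φ) cos(θ), y = ρ sin(φ) sin(θ), z = ρ cos(φ), dV = ρ^2 sin(φ) dρ dφ dθ, with 0 ≤ ρ ≤ 4, 0 ≤ φ ≤ π, 0 ≤ θ ≤ 2π.

The integrand, after substitution and multiplying by the volume element, becomes (63ρ^2) · ρ^2 sin(φ), so

    ∭_V (∇·F) dV = ∫_0^{2π} ∫_0^{π} ∫_0^{4} (63ρ^2) · ρ^2 sin(φ) dρ dφ dθ.

Inner (ρ from 0 to 4): 64512sin(φ)/5.
Middle (φ from 0 to π): 129024/5.
Outer (θ from 0 to 2π): 258048π/5.

Therefore ∯_{∂V} F · n dS = 258048π/5.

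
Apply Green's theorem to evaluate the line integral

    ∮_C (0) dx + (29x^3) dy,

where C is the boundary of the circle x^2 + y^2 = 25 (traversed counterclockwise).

Green's theorem converts the closed line integral into a double integral over the enclosed region D:

    ∮_C P dx + Q dy = ∬_D (∂Q/∂x - ∂P/∂y) dA.

Here P = 0, Q = 29x^3, so

    ∂Q/∂x = 87x^2,    ∂P/∂y = 0,
    ∂Q/∂x - ∂P/∂y = 87x^2.

D is the region x^2 + y^2 ≤ 25. Evaluating the double integral:

In polar coordinates (x = r cos θ, y = r sin θ, dA = r dr dθ) the integrand becomes 87r^2cos(θ)^2, so

    ∬_D (87x^2) dA = ∫_0^{2π} ∫_0^{5} (87r^2cos(θ)^2) · r dr dθ.

Inner (r from 0 to 5): 54375cos(θ)^2/4.
Outer (θ from 0 to 2π): 54375π/4.

Therefore ∮_C P dx + Q dy = 54375π/4.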